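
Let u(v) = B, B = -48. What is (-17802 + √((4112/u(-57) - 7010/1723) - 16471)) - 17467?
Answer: -35269 + 2*I*√110619753090/5169 ≈ -35269.0 + 128.69*I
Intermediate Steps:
u(v) = -48
(-17802 + √((4112/u(-57) - 7010/1723) - 16471)) - 17467 = (-17802 + √((4112/(-48) - 7010/1723) - 16471)) - 17467 = (-17802 + √((4112*(-1/48) - 7010*1/1723) - 16471)) - 17467 = (-17802 + √((-257/3 - 7010/1723) - 16471)) - 17467 = (-17802 + √(-463841/5169 - 16471)) - 17467 = (-17802 + √(-85602440/5169)) - 17467 = (-17802 + 2*I*√110619753090/5169) - 17467 = -35269 + 2*I*√110619753090/5169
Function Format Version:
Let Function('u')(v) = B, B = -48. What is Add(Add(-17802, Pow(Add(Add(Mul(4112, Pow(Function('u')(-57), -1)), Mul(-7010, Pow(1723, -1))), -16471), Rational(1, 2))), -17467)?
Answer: Add(-35269, Mul(Rational(2, 5169), I, Pow(110619753090, Rational(1, 2)))) ≈ Add(-35269., Mul(128.69, I))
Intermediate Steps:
Function('u')(v) = -48
Add(Add(-17802, Pow(Add(Add(Mul(4112, Pow(Function('u')(-57), -1)), Mul(-7010, Pow(1723, -1))), -16471), Rational(1, 2))), -17467) = Add(Add(-17802, Pow(Add(Add(Mul(4112, Pow(-48, -1)), Mul(-7010, Pow(1723, -1))), -16471), Rational(1, 2))), -17467) = Add(Add(-17802, Pow(Add(Add(Mul(4112, Rational(-1, 48)), Mul(-7010, Rational(1, 1723))), -16471), Rational(1, 2))), -17467) = Add(Add(-17802, Pow(Add(Add(Rational(-257, 3), Rational(-7010, 1723)), -16471), Rational(1, 2))), -17467) = Add(Add(-17802, Pow(Add(Rational(-463841, 5169), -16471), Rational(1, 2))), -17467) = Add(Add(-17802, Pow(Rational(-85602440, 5169), Rational(1, 2))), -17467) = Add(Add(-17802, Mul(Rational(2, 5169), I, Pow(110619753090, Rational(1, 2)))), -17467) = Add(-35269, Mul(Rational(2, 5169), I, Pow(110619753090, Rational(1, 2))))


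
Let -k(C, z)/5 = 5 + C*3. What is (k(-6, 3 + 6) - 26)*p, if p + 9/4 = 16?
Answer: 2145/4 ≈ 536.25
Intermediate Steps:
p = 55/4 (p = -9/4 + 16 = 55/4 ≈ 13.750)
k(C, z) = -25 - 15*C (k(C, z) = -5*(5 + C*3) = -5*(5 + 3*C) = -25 - 15*C)
(k(-6, 3 + 6) - 26)*p = ((-25 - 15*(-6)) - 26)*(55/4) = ((-25 + 90) - 26)*(55/4) = (65 - 26)*(55/4) = 39*(55/4) = 2145/4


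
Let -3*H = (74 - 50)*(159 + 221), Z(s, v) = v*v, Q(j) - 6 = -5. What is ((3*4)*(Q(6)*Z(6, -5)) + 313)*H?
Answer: -1863520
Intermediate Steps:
Q(j) = 1 (Q(j) = 6 - 5 = 1)
Z(s, v) = v**2
H = -3040 (H = -(74 - 50)*(159 + 221)/3 = -8*380 = -1/3*9120 = -3040)
((3*4)*(Q(6)*Z(6, -5)) + 313)*H = ((3*4)*(1*(-5)**2) + 313)*(-3040) = (12*(1*25) + 313)*(-3040) = (12*25 + 313)*(-3040) = (300 + 313)*(-3040) = 613*(-3040) = -1863520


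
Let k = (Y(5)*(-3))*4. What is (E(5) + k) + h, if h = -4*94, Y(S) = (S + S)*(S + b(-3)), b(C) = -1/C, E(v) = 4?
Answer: -1012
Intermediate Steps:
Y(S) = 2*S*(⅓ + S) (Y(S) = (S + S)*(S - 1/(-3)) = (2*S)*(S - 1*(-⅓)) = (2*S)*(S + ⅓) = (2*S)*(⅓ + S) = 2*S*(⅓ + S))
h = -376
k = -640 (k = (((⅔)*5*(1 + 3*5))*(-3))*4 = (((⅔)*5*(1 + 15))*(-3))*4 = (((⅔)*5*16)*(-3))*4 = ((160/3)*(-3))*4 = -160*4 = -640)
(E(5) + k) + h = (4 - 640) - 376 = -636 - 376 = -1012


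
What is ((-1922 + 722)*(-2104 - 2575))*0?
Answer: 0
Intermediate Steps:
((-1922 + 722)*(-2104 - 2575))*0 = -1200*(-4679)*0 = 5614800*0 = 0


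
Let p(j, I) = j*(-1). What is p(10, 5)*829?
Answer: -8290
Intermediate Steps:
p(j, I) = -j
p(10, 5)*829 = -1*10*829 = -10*829 = -8290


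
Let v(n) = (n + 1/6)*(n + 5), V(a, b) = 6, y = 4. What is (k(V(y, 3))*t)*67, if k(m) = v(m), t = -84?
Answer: -381766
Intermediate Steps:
v(n) = (5 + n)*(⅙ + n) (v(n) = (n + ⅙)*(5 + n) = (⅙ + n)*(5 + n) = (5 + n)*(⅙ + n))
k(m) = ⅚ + m² + 31*m/6
(k(V(y, 3))*t)*67 = ((⅚ + 6² + (31/6)*6)*(-84))*67 = ((⅚ + 36 + 31)*(-84))*67 = ((407/6)*(-84))*67 = -5698*67 = -381766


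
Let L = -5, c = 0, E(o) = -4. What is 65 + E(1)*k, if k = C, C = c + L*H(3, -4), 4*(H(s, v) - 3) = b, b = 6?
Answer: 155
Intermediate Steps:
H(s, v) = 9/2 (H(s, v) = 3 + (¼)*6 = 3 + 3/2 = 9/2)
C = -45/2 (C = 0 - 5*9/2 = 0 - 45/2 = -45/2 ≈ -22.500)
k = -45/2 ≈ -22.500
65 + E(1)*k = 65 - 4*(-45/2) = 65 + 90 = 155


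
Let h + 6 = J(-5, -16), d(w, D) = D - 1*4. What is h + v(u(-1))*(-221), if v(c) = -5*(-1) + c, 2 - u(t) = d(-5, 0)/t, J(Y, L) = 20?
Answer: -649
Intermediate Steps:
d(w, D) = -4 + D (d(w, D) = D - 4 = -4 + D)
u(t) = 2 + 4/t (u(t) = 2 - (-4 + 0)/t = 2 - (-4)/t = 2 + 4/t)
h = 14 (h = -6 + 20 = 14)
v(c) = 5 + c
h + v(u(-1))*(-221) = 14 + (5 + (2 + 4/(-1)))*(-221) = 14 + (5 + (2 + 4*(-1)))*(-221) = 14 + (5 + (2 - 4))*(-221) = 14 + (5 - 2)*(-221) = 14 + 3*(-221) = 14 - 663 = -649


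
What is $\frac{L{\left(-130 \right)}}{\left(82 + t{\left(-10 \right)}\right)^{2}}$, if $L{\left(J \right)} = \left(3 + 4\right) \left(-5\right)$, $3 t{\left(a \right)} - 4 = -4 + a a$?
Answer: $- \frac{315}{119716} \approx -0.0026312$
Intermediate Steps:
$t{\left(a \right)} = \frac{a^{2}}{3}$ ($t{\left(a \right)} = \frac{4}{3} + \frac{-4 + a a}{3} = \frac{4}{3} + \frac{-4 + a^{2}}{3} = \frac{4}{3} + \left(- \frac{4}{3} + \frac{a^{2}}{3}\right) = \frac{a^{2}}{3}$)
$L{\left(J \right)} = -35$ ($L{\left(J \right)} = 7 \left(-5\right) = -35$)
$\frac{L{\left(-130 \right)}}{\left(82 + t{\left(-10 \right)}\right)^{2}} = - \frac{35}{\left(82 + \frac{\left(-10\right)^{2}}{3}\right)^{2}} = - \frac{35}{\left(82 + \frac{1}{3} \cdot 100\right)^{2}} = - \frac{35}{\left(82 + \frac{100}{3}\right)^{2}} = - \frac{35}{\left(\frac{346}{3}\right)^{2}} = - \frac{35}{\frac{119716}{9}} = \left(-35\right) \frac{9}{119716} = - \frac{315}{119716}$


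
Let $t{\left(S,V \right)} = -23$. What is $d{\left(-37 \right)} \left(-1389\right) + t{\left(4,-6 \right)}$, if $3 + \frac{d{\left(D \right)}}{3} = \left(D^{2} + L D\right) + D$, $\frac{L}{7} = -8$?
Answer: $-14171990$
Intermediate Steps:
$L = -56$ ($L = 7 \left(-8\right) = -56$)
$d{\left(D \right)} = -9 - 165 D + 3 D^{2}$ ($d{\left(D \right)} = -9 + 3 \left(\left(D^{2} - 56 D\right) + D\right) = -9 + 3 \left(D^{2} - 55 D\right) = -9 + \left(- 165 D + 3 D^{2}\right) = -9 - 165 D + 3 D^{2}$)
$d{\left(-37 \right)} \left(-1389\right) + t{\left(4,-6 \right)} = \left(-9 - -6105 + 3 \left(-37\right)^{2}\right) \left(-1389\right) - 23 = \left(-9 + 6105 + 3 \cdot 1369\right) \left(-1389\right) - 23 = \left(-9 + 6105 + 4107\right) \left(-1389\right) - 23 = 10203 \left(-1389\right) - 23 = -14171967 - 23 = -14171990$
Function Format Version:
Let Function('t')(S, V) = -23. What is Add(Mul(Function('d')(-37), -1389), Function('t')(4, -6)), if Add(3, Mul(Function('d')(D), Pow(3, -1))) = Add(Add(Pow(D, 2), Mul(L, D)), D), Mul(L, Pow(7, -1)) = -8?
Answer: -14171990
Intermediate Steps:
L = -56 (L = Mul(7, -8) = -56)
Function('d')(D) = Add(-9, Mul(-165, D), Mul(3, Pow(D, 2))) (Function('d')(D) = Add(-9, Mul(3, Add(Add(Pow(D, 2), Mul(-56, D)), D))) = Add(-9, Mul(3, Add(Pow(D, 2), Mul(-55, D)))) = Add(-9, Add(Mul(-165, D), Mul(3, Pow(D, 2)))) = Add(-9, Mul(-165, D), Mul(3, Pow(D, 2))))
Add(Mul(Function('d')(-37), -1389), Function('t')(4, -6)) = Add(Mul(Add(-9, Mul(-165, -37), Mul(3, Pow(-37, 2))), -1389), -23) = Add(Mul(Add(-9, 6105, Mul(3, 1369)), -1389), -23) = Add(Mul(Add(-9, 6105, 4107), -1389), -23) = Add(Mul(10203, -1389), -23) = Add(-14171967, -23) = -14171990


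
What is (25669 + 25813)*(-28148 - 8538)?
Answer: -1888668652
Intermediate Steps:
(25669 + 25813)*(-28148 - 8538) = 51482*(-36686) = -1888668652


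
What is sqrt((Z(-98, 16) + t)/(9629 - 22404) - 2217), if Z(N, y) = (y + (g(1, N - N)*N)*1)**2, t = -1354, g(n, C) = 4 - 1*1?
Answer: 3*I*sqrt(1612381295)/2555 ≈ 47.148*I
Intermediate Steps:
g(n, C) = 3 (g(n, C) = 4 - 1 = 3)
Z(N, y) = (y + 3*N)**2 (Z(N, y) = (y + (3*N)*1)**2 = (y + 3*N)**2)
sqrt((Z(-98, 16) + t)/(9629 - 22404) - 2217) = sqrt(((16 + 3*(-98))**2 - 1354)/(9629 - 22404) - 2217) = sqrt(((16 - 294)**2 - 1354)/(-12775) - 2217) = sqrt(((-278)**2 - 1354)*(-1/12775) - 2217) = sqrt((77284 - 1354)*(-1/12775) - 2217) = sqrt(75930*(-1/12775) - 2217) = sqrt(-15186/2555 - 2217) = sqrt(-5679621/2555) = 3*I*sqrt(1612381295)/2555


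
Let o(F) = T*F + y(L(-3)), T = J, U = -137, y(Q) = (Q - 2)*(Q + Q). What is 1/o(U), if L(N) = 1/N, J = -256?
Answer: 9/315662 ≈ 2.8512e-5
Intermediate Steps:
y(Q) = 2*Q*(-2 + Q) (y(Q) = (-2 + Q)*(2*Q) = 2*Q*(-2 + Q))
T = -256
o(F) = 14/9 - 256*F (o(F) = -256*F + 2*(-2 + 1/(-3))/(-3) = -256*F + 2*(-1/3)*(-2 - 1/3) = -256*F + 2*(-1/3)*(-7/3) = -256*F + 14/9 = 14/9 - 256*F)
1/o(U) = 1/(14/9 - 256*(-137)) = 1/(14/9 + 35072) = 1/(315662/9) = 9/315662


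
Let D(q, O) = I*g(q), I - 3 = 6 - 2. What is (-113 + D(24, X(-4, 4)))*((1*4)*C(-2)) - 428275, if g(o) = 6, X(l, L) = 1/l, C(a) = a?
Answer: -427707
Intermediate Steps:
I = 7 (I = 3 + (6 - 2) = 3 + 4 = 7)
D(q, O) = 42 (D(q, O) = 7*6 = 42)
(-113 + D(24, X(-4, 4)))*((1*4)*C(-2)) - 428275 = (-113 + 42)*((1*4)*(-2)) - 428275 = -284*(-2) - 428275 = -71*(-8) - 428275 = 568 - 428275 = -427707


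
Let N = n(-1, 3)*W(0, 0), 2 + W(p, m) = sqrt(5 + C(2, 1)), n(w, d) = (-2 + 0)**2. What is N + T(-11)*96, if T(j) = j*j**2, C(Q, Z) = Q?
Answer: -127784 + 4*sqrt(7) ≈ -1.2777e+5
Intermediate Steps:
n(w, d) = 4 (n(w, d) = (-2)**2 = 4)
W(p, m) = -2 + sqrt(7) (W(p, m) = -2 + sqrt(5 + 2) = -2 + sqrt(7))
T(j) = j**3
N = -8 + 4*sqrt(7) (N = 4*(-2 + sqrt(7)) = -8 + 4*sqrt(7) ≈ 2.5830)
N + T(-11)*96 = (-8 + 4*sqrt(7)) + (-11)**3*96 = (-8 + 4*sqrt(7)) - 1331*96 = (-8 + 4*sqrt(7)) - 127776 = -127784 + 4*sqrt(7)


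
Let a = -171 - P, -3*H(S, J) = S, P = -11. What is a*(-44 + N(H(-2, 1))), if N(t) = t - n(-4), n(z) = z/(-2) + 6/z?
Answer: 21040/3 ≈ 7013.3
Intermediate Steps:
H(S, J) = -S/3
a = -160 (a = -171 - 1*(-11) = -171 + 11 = -160)
n(z) = 6/z - z/2 (n(z) = z*(-½) + 6/z = -z/2 + 6/z = 6/z - z/2)
N(t) = -½ + t (N(t) = t - (6/(-4) - ½*(-4)) = t - (6*(-¼) + 2) = t - (-3/2 + 2) = t - 1*½ = t - ½ = -½ + t)
a*(-44 + N(H(-2, 1))) = -160*(-44 + (-½ - ⅓*(-2))) = -160*(-44 + (-½ + ⅔)) = -160*(-44 + ⅙) = -160*(-263/6) = 21040/3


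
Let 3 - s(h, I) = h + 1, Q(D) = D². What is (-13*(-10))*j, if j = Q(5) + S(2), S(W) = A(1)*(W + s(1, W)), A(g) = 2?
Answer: 4030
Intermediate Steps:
s(h, I) = 2 - h (s(h, I) = 3 - (h + 1) = 3 - (1 + h) = 3 + (-1 - h) = 2 - h)
S(W) = 2 + 2*W (S(W) = 2*(W + (2 - 1*1)) = 2*(W + (2 - 1)) = 2*(W + 1) = 2*(1 + W) = 2 + 2*W)
j = 31 (j = 5² + (2 + 2*2) = 25 + (2 + 4) = 25 + 6 = 31)
(-13*(-10))*j = -13*(-10)*31 = 130*31 = 4030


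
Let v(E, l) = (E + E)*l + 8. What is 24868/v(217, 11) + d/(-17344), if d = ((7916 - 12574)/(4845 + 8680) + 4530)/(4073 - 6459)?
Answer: 869935382388859/167280981157200 ≈ 5.2004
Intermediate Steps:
v(E, l) = 8 + 2*E*l (v(E, l) = (2*E)*l + 8 = 2*E*l + 8 = 8 + 2*E*l)
d = -30631796/16135325 (d = (-4658/13525 + 4530)/(-2386) = (-4658*1/13525 + 4530)*(-1/2386) = (-4658/13525 + 4530)*(-1/2386) = (61263592/13525)*(-1/2386) = -30631796/16135325 ≈ -1.8984)
24868/v(217, 11) + d/(-17344) = 24868/(8 + 2*217*11) - 30631796/16135325/(-17344) = 24868/(8 + 4774) - 30631796/16135325*(-1/17344) = 24868/4782 + 7657949/69962769200 = 24868*(1/4782) + 7657949/69962769200 = 12434/2391 + 7657949/69962769200 = 869935382388859/167280981157200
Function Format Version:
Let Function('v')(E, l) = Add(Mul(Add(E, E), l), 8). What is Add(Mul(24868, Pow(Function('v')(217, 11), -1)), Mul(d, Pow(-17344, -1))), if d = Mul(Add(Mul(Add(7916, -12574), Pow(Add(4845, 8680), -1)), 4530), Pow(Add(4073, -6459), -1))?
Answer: Rational(869935382388859, 167280981157200) ≈ 5.2004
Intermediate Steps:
Function('v')(E, l) = Add(8, Mul(2, E, l)) (Function('v')(E, l) = Add(Mul(Mul(2, E), l), 8) = Add(Mul(2, E, l), 8) = Add(8, Mul(2, E, l)))
d = Rational(-30631796, 16135325) (d = Mul(Add(Mul(-4658, Pow(13525, -1)), 4530), Pow(-2386, -1)) = Mul(Add(Mul(-4658, Rational(1, 13525)), 4530), Rational(-1, 2386)) = Mul(Add(Rational(-4658, 13525), 4530), Rational(-1, 2386)) = Mul(Rational(61263592, 13525), Rational(-1, 2386)) = Rational(-30631796, 16135325) ≈ -1.8984)
Add(Mul(24868, Pow(Function('v')(217, 11), -1)), Mul(d, Pow(-17344, -1))) = Add(Mul(24868, Pow(Add(8, Mul(2, 217, 11)), -1)), Mul(Rational(-30631796, 16135325), Pow(-17344, -1))) = Add(Mul(24868, Pow(Add(8, 4774), -1)), Mul(Rational(-30631796, 16135325), Rational(-1, 17344))) = Add(Mul(24868, Pow(4782, -1)), Rational(7657949, 69962769200)) = Add(Mul(24868, Rational(1, 4782)), Rational(7657949, 69962769200)) = Add(Rational(12434, 2391), Rational(7657949, 69962769200)) = Rational(869935382388859, 167280981157200)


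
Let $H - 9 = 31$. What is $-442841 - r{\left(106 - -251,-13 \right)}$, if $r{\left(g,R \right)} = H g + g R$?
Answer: $-452480$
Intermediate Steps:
$H = 40$ ($H = 9 + 31 = 40$)
$r{\left(g,R \right)} = 40 g + R g$ ($r{\left(g,R \right)} = 40 g + g R = 40 g + R g$)
$-442841 - r{\left(106 - -251,-13 \right)} = -442841 - \left(106 - -251\right) \left(40 - 13\right) = -442841 - \left(106 + 251\right) 27 = -442841 - 357 \cdot 27 = -442841 - 9639 = -452480$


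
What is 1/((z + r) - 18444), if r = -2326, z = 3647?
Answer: -1/17123 ≈ -5.8401e-5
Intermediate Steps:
1/((z + r) - 18444) = 1/((3647 - 2326) - 18444) = 1/(1321 - 18444) = 1/(-17123) = -1/17123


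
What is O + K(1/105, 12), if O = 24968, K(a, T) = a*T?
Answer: 873884/35 ≈ 24968.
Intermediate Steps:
K(a, T) = T*a
O + K(1/105, 12) = 24968 + 12/105 = 24968 + 12*(1/105) = 24968 + 4/35 = 873884/35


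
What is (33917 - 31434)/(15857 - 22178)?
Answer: -2483/6321 ≈ -0.39282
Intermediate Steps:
(33917 - 31434)/(15857 - 22178) = 2483/(-6321) = 2483*(-1/6321) = -2483/6321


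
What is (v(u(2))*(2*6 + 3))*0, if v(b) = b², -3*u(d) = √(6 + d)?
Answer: 0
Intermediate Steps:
u(d) = -√(6 + d)/3
(v(u(2))*(2*6 + 3))*0 = ((-√(6 + 2)/3)²*(2*6 + 3))*0 = ((-2*√2/3)²*(12 + 3))*0 = ((-2*√2/3)²*15)*0 = ((8/9)*15)*0 = (40/3)*0 = 0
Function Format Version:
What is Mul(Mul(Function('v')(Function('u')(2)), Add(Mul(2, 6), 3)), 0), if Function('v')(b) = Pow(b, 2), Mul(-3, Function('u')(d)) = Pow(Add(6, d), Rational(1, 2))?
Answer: 0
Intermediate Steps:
Function('u')(d) = Mul(Rational(-1, 3), Pow(Add(6, d), Rational(1, 2)))
Mul(Mul(Function('v')(Function('u')(2)), Add(Mul(2, 6), 3)), 0) = Mul(Mul(Pow(Mul(Rational(-1, 3), Pow(Add(6, 2), Rational(1, 2))), 2), Add(Mul(2, 6), 3)), 0) = Mul(Mul(Pow(Mul(Rational(-1, 3), Pow(8, Rational(1, 2))), 2), Add(12, 3)), 0) = Mul(Mul(Pow(Mul(Rational(-1, 3), Mul(2, Pow(2, Rational(1, 2)))), 2), 15), 0) = Mul(Mul(Pow(Mul(Rational(-2, 3), Pow(2, Rational(1, 2))), 2), 15), 0) = Mul(Mul(Rational(8, 9), 15), 0) = Mul(Rational(40, 3), 0) = 0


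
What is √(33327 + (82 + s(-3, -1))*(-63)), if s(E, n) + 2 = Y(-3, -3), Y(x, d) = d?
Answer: 6*√791 ≈ 168.75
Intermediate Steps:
s(E, n) = -5 (s(E, n) = -2 - 3 = -5)
√(33327 + (82 + s(-3, -1))*(-63)) = √(33327 + (82 - 5)*(-63)) = √(33327 + 77*(-63)) = √(33327 - 4851) = √28476 = 6*√791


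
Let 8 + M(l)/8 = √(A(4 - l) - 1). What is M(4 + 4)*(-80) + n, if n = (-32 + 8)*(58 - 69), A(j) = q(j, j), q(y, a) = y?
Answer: 5384 - 640*I*√5 ≈ 5384.0 - 1431.1*I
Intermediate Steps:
A(j) = j
M(l) = -64 + 8*√(3 - l) (M(l) = -64 + 8*√((4 - l) - 1) = -64 + 8*√(3 - l))
n = 264 (n = -24*(-11) = 264)
M(4 + 4)*(-80) + n = (-64 + 8*√(3 - (4 + 4)))*(-80) + 264 = (-64 + 8*√(3 - 1*8))*(-80) + 264 = (-64 + 8*√(3 - 8))*(-80) + 264 = (-64 + 8*√(-5))*(-80) + 264 = (-64 + 8*(I*√5))*(-80) + 264 = (-64 + 8*I*√5)*(-80) + 264 = (5120 - 640*I*√5) + 264 = 5384 - 640*I*√5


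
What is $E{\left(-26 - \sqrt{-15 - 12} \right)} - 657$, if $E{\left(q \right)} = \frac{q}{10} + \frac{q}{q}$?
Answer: $- \frac{3293}{5} - \frac{3 i \sqrt{3}}{10} \approx -658.6 - 0.51962 i$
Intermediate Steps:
$E{\left(q \right)} = 1 + \frac{q}{10}$ ($E{\left(q \right)} = q \frac{1}{10} + 1 = \frac{q}{10} + 1 = 1 + \frac{q}{10}$)
$E{\left(-26 - \sqrt{-15 - 12} \right)} - 657 = \left(1 + \frac{-26 - \sqrt{-15 - 12}}{10}\right) - 657 = \left(1 + \frac{-26 - \sqrt{-27}}{10}\right) - 657 = \left(1 + \frac{-26 - 3 i \sqrt{3}}{10}\right) - 657 = \left(1 - \left(\frac{13}{5} + \frac{3 i \sqrt{3}}{10}\right)\right) - 657 = \left(- \frac{8}{5} - \frac{3 i \sqrt{3}}{10}\right) - 657 = - \frac{3293}{5} - \frac{3 i \sqrt{3}}{10}$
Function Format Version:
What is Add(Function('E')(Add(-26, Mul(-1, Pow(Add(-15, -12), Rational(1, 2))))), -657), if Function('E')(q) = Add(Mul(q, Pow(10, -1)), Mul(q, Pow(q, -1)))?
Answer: Add(Rational(-3293, 5), Mul(Rational(-3, 10), I, Pow(3, Rational(1, 2)))) ≈ Add(-658.60, Mul(-0.51962, I))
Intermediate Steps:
Function('E')(q) = Add(1, Mul(Rational(1, 10), q)) (Function('E')(q) = Add(Mul(q, Rational(1, 10)), 1) = Add(Mul(Rational(1, 10), q), 1) = Add(1, Mul(Rational(1, 10), q)))
Add(Function('E')(Add(-26, Mul(-1, Pow(Add(-15, -12), Rational(1, 2))))), -657) = Add(Add(1, Mul(Rational(1, 10), Add(-26, Mul(-1, Pow(Add(-15, -12), Rational(1, 2)))))), -657) = Add(Add(1, Mul(Rational(1, 10), Add(-26, Mul(-1, Pow(-27, Rational(1, 2)))))), -657) = Add(Add(1, Mul(Rational(1, 10), Add(-26, Mul(-1, Mul(3, I, Pow(3, Rational(1, 2))))))), -657) = Add(Add(1, Mul(Rational(1, 10), Add(-26, Mul(-3, I, Pow(3, Rational(1, 2)))))), -657) = Add(Add(1, Add(Rational(-13, 5), Mul(Rational(-3, 10), I, Pow(3, Rational(1, 2))))), -657) = Add(Add(Rational(-8, 5), Mul(Rational(-3, 10), I, Pow(3, Rational(1, 2)))), -657) = Add(Rational(-3293, 5), Mul(Rational(-3, 10), I, Pow(3, Rational(1, 2))))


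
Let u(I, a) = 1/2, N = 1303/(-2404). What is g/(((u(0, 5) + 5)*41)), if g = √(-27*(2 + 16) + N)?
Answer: I*√702957847/271051 ≈ 0.097817*I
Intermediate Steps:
N = -1303/2404 (N = 1303*(-1/2404) = -1303/2404 ≈ -0.54201)
u(I, a) = ½
g = I*√702957847/1202 (g = √(-27*(2 + 16) - 1303/2404) = √(-27*18 - 1303/2404) = √(-486 - 1303/2404) = √(-1169647/2404) = I*√702957847/1202 ≈ 22.058*I)
g/(((u(0, 5) + 5)*41)) = (I*√702957847/1202)/(((½ + 5)*41)) = (I*√702957847/1202)/(((11/2)*41)) = (I*√702957847/1202)/(451/2) = (I*√702957847/1202)*(2/451) = I*√702957847/271051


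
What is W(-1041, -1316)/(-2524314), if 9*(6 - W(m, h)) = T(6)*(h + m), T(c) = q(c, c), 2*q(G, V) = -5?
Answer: 11677/45437652 ≈ 0.00025699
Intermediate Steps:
q(G, V) = -5/2 (q(G, V) = (1/2)*(-5) = -5/2)
T(c) = -5/2
W(m, h) = 6 + 5*h/18 + 5*m/18 (W(m, h) = 6 - (-5)*(h + m)/18 = 6 - (-5*h/2 - 5*m/2)/9 = 6 + (5*h/18 + 5*m/18) = 6 + 5*h/18 + 5*m/18)
W(-1041, -1316)/(-2524314) = (6 + (5/18)*(-1316) + (5/18)*(-1041))/(-2524314) = (6 - 3290/9 - 1735/6)*(-1/2524314) = -11677/18*(-1/2524314) = 11677/45437652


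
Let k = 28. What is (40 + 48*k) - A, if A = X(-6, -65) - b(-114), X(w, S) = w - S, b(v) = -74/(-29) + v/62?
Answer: 1191816/899 ≈ 1325.7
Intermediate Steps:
b(v) = 74/29 + v/62 (b(v) = -74*(-1/29) + v*(1/62) = 74/29 + v/62)
A = 52400/899 (A = (-6 - 1*(-65)) - (74/29 + (1/62)*(-114)) = (-6 + 65) - (74/29 - 57/31) = 59 - 1*641/899 = 59 - 641/899 = 52400/899 ≈ 58.287)
(40 + 48*k) - A = (40 + 48*28) - 1*52400/899 = (40 + 1344) - 52400/899 = 1384 - 52400/899 = 1191816/899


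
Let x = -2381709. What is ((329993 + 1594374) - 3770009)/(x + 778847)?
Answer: 922821/801431 ≈ 1.1515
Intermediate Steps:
((329993 + 1594374) - 3770009)/(x + 778847) = ((329993 + 1594374) - 3770009)/(-2381709 + 778847) = (1924367 - 3770009)/(-1602862) = -1845642*(-1/1602862) = 922821/801431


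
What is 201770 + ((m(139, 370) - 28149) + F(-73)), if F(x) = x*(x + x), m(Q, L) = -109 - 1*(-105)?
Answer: 184275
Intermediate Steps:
m(Q, L) = -4 (m(Q, L) = -109 + 105 = -4)
F(x) = 2*x² (F(x) = x*(2*x) = 2*x²)
201770 + ((m(139, 370) - 28149) + F(-73)) = 201770 + ((-4 - 28149) + 2*(-73)²) = 201770 + (-28153 + 2*5329) = 201770 + (-28153 + 10658) = 201770 - 17495 = 184275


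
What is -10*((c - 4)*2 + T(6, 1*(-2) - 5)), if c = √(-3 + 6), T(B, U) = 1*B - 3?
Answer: 50 - 20*√3 ≈ 15.359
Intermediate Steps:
T(B, U) = -3 + B (T(B, U) = B - 3 = -3 + B)
c = √3 ≈ 1.7320
-10*((c - 4)*2 + T(6, 1*(-2) - 5)) = -10*((√3 - 4)*2 + (-3 + 6)) = -10*((-4 + √3)*2 + 3) = -10*((-8 + 2*√3) + 3) = -10*(-5 + 2*√3) = 50 - 20*√3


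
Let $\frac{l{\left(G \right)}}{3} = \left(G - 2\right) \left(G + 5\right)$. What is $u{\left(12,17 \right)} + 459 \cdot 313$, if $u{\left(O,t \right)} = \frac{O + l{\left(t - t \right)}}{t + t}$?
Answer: $\frac{2442330}{17} \approx 1.4367 \cdot 10^{5}$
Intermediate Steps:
$l{\left(G \right)} = 3 \left(-2 + G\right) \left(5 + G\right)$ ($l{\left(G \right)} = 3 \left(G - 2\right) \left(G + 5\right) = 3 \left(-2 + G\right) \left(5 + G\right)$)
$u{\left(O,t \right)} = \frac{-30 + O}{2 t}$ ($u{\left(O,t \right)} = \frac{O + \left(-30 + 3 \left(t - t\right)^{2} + 9 \left(t - t\right)\right)}{t + t} = \frac{O + \left(-30 + 3 \cdot 0^{2} + 9 \cdot 0\right)}{2 t} = \left(O + \left(-30 + 3 \cdot 0 + 0\right)\right) \frac{1}{2 t} = \left(O + \left(-30 + 0 + 0\right)\right) \frac{1}{2 t} = \left(O - 30\right) \frac{1}{2 t} = \left(-30 + O\right) \frac{1}{2 t} = \frac{-30 + O}{2 t}$)
$u{\left(12,17 \right)} + 459 \cdot 313 = \frac{-30 + 12}{2 \cdot 17} + 459 \cdot 313 = \frac{1}{2} \cdot \frac{1}{17} \left(-18\right) + 143667 = - \frac{9}{17} + 143667 = \frac{2442330}{17}$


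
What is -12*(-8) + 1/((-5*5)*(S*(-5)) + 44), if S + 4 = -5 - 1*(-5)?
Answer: 43775/456 ≈ 95.998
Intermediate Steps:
S = -4 (S = -4 + (-5 - 1*(-5)) = -4 + (-5 + 5) = -4 + 0 = -4)
-12*(-8) + 1/((-5*5)*(S*(-5)) + 44) = -12*(-8) + 1/((-5*5)*(-4*(-5)) + 44) = 96 + 1/(-25*20 + 44) = 96 + 1/(-500 + 44) = 96 + 1/(-456) = 96 - 1/456 = 43775/456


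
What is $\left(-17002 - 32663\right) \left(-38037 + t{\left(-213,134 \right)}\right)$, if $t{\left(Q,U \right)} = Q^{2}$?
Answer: $-364143780$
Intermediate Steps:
$\left(-17002 - 32663\right) \left(-38037 + t{\left(-213,134 \right)}\right) = \left(-17002 - 32663\right) \left(-38037 + \left(-213\right)^{2}\right) = - 49665 \left(-38037 + 45369\right) = \left(-49665\right) 7332 = -364143780$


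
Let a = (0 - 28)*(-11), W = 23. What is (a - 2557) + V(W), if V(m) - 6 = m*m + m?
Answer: -1691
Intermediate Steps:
V(m) = 6 + m + m² (V(m) = 6 + (m*m + m) = 6 + (m² + m) = 6 + (m + m²) = 6 + m + m²)
a = 308 (a = -28*(-11) = 308)
(a - 2557) + V(W) = (308 - 2557) + (6 + 23 + 23²) = -2249 + (6 + 23 + 529) = -2249 + 558 = -1691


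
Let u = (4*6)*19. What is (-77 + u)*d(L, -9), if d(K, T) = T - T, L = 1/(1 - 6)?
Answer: 0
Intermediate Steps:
L = -⅕ (L = 1/(-5) = -⅕ ≈ -0.20000)
d(K, T) = 0
u = 456 (u = 24*19 = 456)
(-77 + u)*d(L, -9) = (-77 + 456)*0 = 379*0 = 0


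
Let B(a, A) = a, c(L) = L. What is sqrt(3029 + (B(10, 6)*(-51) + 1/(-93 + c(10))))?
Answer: 2*sqrt(4338327)/83 ≈ 50.190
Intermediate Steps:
sqrt(3029 + (B(10, 6)*(-51) + 1/(-93 + c(10)))) = sqrt(3029 + (10*(-51) + 1/(-93 + 10))) = sqrt(3029 + (-510 + 1/(-83))) = sqrt(3029 + (-510 - 1/83)) = sqrt(3029 - 42331/83) = sqrt(209076/83) = 2*sqrt(4338327)/83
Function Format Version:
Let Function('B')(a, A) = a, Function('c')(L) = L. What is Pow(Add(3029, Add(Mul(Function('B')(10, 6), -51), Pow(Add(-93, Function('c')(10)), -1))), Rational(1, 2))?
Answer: Mul(Rational(2, 83), Pow(4338327, Rational(1, 2))) ≈ 50.190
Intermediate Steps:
Pow(Add(3029, Add(Mul(Function('B')(10, 6), -51), Pow(Add(-93, Function('c')(10)), -1))), Rational(1, 2)) = Pow(Add(3029, Add(Mul(10, -51), Pow(Add(-93, 10), -1))), Rational(1, 2)) = Pow(Add(3029, Add(-510, Pow(-83, -1))), Rational(1, 2)) = Pow(Add(3029, Add(-510, Rational(-1, 83))), Rational(1, 2)) = Pow(Add(3029, Rational(-42331, 83)), Rational(1, 2)) = Pow(Rational(209076, 83), Rational(1, 2)) = Mul(Rational(2, 83), Pow(4338327, Rational(1, 2)))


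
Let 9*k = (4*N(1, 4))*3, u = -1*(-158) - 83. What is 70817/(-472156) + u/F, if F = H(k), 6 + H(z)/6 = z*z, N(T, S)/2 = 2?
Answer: 9703129/23843878 ≈ 0.40694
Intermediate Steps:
N(T, S) = 4 (N(T, S) = 2*2 = 4)
u = 75 (u = 158 - 83 = 75)
k = 16/3 (k = ((4*4)*3)/9 = (16*3)/9 = (⅑)*48 = 16/3 ≈ 5.3333)
H(z) = -36 + 6*z² (H(z) = -36 + 6*(z*z) = -36 + 6*z²)
F = 404/3 (F = -36 + 6*(16/3)² = -36 + 6*(256/9) = -36 + 512/3 = 404/3 ≈ 134.67)
70817/(-472156) + u/F = 70817/(-472156) + 75/(404/3) = 70817*(-1/472156) + 75*(3/404) = -70817/472156 + 225/404 = 9703129/23843878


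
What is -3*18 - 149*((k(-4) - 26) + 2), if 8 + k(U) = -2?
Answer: 5012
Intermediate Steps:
k(U) = -10 (k(U) = -8 - 2 = -10)
-3*18 - 149*((k(-4) - 26) + 2) = -3*18 - 149*((-10 - 26) + 2) = -54 - 149*(-36 + 2) = -54 - 149*(-34) = -54 + 5066 = 5012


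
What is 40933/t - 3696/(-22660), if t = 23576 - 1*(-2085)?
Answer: 23236019/13215415 ≈ 1.7583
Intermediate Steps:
t = 25661 (t = 23576 + 2085 = 25661)
40933/t - 3696/(-22660) = 40933/25661 - 3696/(-22660) = 40933*(1/25661) - 3696*(-1/22660) = 40933/25661 + 84/515 = 23236019/13215415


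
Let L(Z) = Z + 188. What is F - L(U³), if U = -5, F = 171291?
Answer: 171228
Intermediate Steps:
L(Z) = 188 + Z
F - L(U³) = 171291 - (188 + (-5)³) = 171291 - (188 - 125) = 171291 - 1*63 = 171291 - 63 = 171228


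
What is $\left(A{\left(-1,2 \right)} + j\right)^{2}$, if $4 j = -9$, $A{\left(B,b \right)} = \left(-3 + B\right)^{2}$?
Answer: $\frac{3025}{16} \approx 189.06$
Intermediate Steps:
$j = - \frac{9}{4}$ ($j = \frac{1}{4} \left(-9\right) = - \frac{9}{4} \approx -2.25$)
$\left(A{\left(-1,2 \right)} + j\right)^{2} = \left(\left(-3 - 1\right)^{2} - \frac{9}{4}\right)^{2} = \left(\left(-4\right)^{2} - \frac{9}{4}\right)^{2} = \left(16 - \frac{9}{4}\right)^{2} = \left(\frac{55}{4}\right)^{2} = \frac{3025}{16}$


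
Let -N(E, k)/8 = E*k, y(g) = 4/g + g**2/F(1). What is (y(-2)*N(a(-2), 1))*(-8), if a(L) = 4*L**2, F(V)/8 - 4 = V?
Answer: -9728/5 ≈ -1945.6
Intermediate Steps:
F(V) = 32 + 8*V
y(g) = 4/g + g**2/40 (y(g) = 4/g + g**2/(32 + 8*1) = 4/g + g**2/(32 + 8) = 4/g + g**2/40)
N(E, k) = -8*E*k
(y(-2)*N(a(-2), 1))*(-8) = (((1/40)*(160 + (-2)**3)/(-2))*(-8*4*(-2)**2*1))*(-8) = (((1/40)*(-1/2)*(160 - 8))*(-8*4*4*1))*(-8) = (((1/40)*(-1/2)*152)*(-8*16*1))*(-8) = -19/10*(-128)*(-8) = (1216/5)*(-8) = -9728/5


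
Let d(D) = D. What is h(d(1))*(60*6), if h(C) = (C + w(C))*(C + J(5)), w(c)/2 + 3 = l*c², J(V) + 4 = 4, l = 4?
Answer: 1080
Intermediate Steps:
J(V) = 0 (J(V) = -4 + 4 = 0)
w(c) = -6 + 8*c² (w(c) = -6 + 2*(4*c²) = -6 + 8*c²)
h(C) = C*(-6 + C + 8*C²) (h(C) = (C + (-6 + 8*C²))*(C + 0) = (-6 + C + 8*C²)*C = C*(-6 + C + 8*C²))
h(d(1))*(60*6) = (1*(-6 + 1 + 8*1²))*(60*6) = (1*(-6 + 1 + 8*1))*360 = (1*(-6 + 1 + 8))*360 = (1*3)*360 = 3*360 = 1080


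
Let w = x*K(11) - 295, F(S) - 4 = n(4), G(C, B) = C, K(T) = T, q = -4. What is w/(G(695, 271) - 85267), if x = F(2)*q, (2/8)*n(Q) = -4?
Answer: -233/84572 ≈ -0.0027550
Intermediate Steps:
n(Q) = -16 (n(Q) = 4*(-4) = -16)
F(S) = -12 (F(S) = 4 - 16 = -12)
x = 48 (x = -12*(-4) = 48)
w = 233 (w = 48*11 - 295 = 528 - 295 = 233)
w/(G(695, 271) - 85267) = 233/(695 - 85267) = 233/(-84572) = 233*(-1/84572) = -233/84572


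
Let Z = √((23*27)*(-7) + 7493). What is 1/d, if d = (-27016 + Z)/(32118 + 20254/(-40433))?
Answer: -318937839904/268277038733 - 129860684*√26/268277038733 ≈ -1.1913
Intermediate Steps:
Z = 11*√26 (Z = √(621*(-7) + 7493) = √(-4347 + 7493) = √3146 = 11*√26 ≈ 56.089)
d = -136542241/162325855 + 444763*√26/1298606840 (d = (-27016 + 11*√26)/(32118 + 20254/(-40433)) = (-27016 + 11*√26)/(32118 + 20254*(-1/40433)) = (-27016 + 11*√26)/(32118 - 20254/40433) = (-27016 + 11*√26)/(1298606840/40433) = (-27016 + 11*√26)*(40433/1298606840) = -136542241/162325855 + 444763*√26/1298606840 ≈ -0.83941)
1/d = 1/(-136542241/162325855 + 444763*√26/1298606840)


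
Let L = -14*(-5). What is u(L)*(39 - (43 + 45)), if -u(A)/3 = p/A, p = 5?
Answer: 21/2 ≈ 10.500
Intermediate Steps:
L = 70
u(A) = -15/A
u(L)*(39 - (43 + 45)) = (-15/70)*(39 - (43 + 45)) = (-15*1/70)*(39 - 1*88) = -3*(39 - 88)/14 = -3/14*(-49) = 21/2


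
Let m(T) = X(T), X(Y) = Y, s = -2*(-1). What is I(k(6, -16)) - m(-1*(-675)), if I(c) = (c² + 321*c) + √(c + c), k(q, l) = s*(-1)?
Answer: -1313 + 2*I ≈ -1313.0 + 2.0*I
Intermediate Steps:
s = 2
k(q, l) = -2 (k(q, l) = 2*(-1) = -2)
m(T) = T
I(c) = c² + 321*c + √2*√c (I(c) = (c² + 321*c) + √(2*c) = (c² + 321*c) + √2*√c = c² + 321*c + √2*√c)
I(k(6, -16)) - m(-1*(-675)) = ((-2)² + 321*(-2) + √2*√(-2)) - (-1)*(-675) = (4 - 642 + √2*(I*√2)) - 1*675 = (4 - 642 + 2*I) - 675 = (-638 + 2*I) - 675 = -1313 + 2*I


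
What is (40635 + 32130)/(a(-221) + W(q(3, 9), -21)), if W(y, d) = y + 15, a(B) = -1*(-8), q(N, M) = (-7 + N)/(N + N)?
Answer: 218295/67 ≈ 3258.1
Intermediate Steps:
q(N, M) = (-7 + N)/(2*N) (q(N, M) = (-7 + N)/((2*N)) = (-7 + N)*(1/(2*N)) = (-7 + N)/(2*N))
a(B) = 8
W(y, d) = 15 + y
(40635 + 32130)/(a(-221) + W(q(3, 9), -21)) = (40635 + 32130)/(8 + (15 + (½)*(-7 + 3)/3)) = 72765/(8 + (15 + (½)*(⅓)*(-4))) = 72765/(8 + (15 - ⅔)) = 72765/(8 + 43/3) = 72765/(67/3) = 72765*(3/67) = 218295/67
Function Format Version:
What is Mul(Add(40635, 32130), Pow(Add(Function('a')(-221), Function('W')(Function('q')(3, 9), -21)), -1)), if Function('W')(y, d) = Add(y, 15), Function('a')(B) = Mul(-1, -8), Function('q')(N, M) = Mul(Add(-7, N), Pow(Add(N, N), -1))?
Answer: Rational(218295, 67) ≈ 3258.1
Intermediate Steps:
Function('q')(N, M) = Mul(Rational(1, 2), Pow(N, -1), Add(-7, N)) (Function('q')(N, M) = Mul(Add(-7, N), Pow(Mul(2, N), -1)) = Mul(Add(-7, N), Mul(Rational(1, 2), Pow(N, -1))) = Mul(Rational(1, 2), Pow(N, -1), Add(-7, N)))
Function('a')(B) = 8
Function('W')(y, d) = Add(15, y)
Mul(Add(40635, 32130), Pow(Add(Function('a')(-221), Function('W')(Function('q')(3, 9), -21)), -1)) = Mul(Add(40635, 32130), Pow(Add(8, Add(15, Mul(Rational(1, 2), Pow(3, -1), Add(-7, 3)))), -1)) = Mul(72765, Pow(Add(8, Add(15, Mul(Rational(1, 2), Rational(1, 3), -4))), -1)) = Mul(72765, Pow(Add(8, Add(15, Rational(-2, 3))), -1)) = Mul(72765, Pow(Add(8, Rational(43, 3)), -1)) = Mul(72765, Pow(Rational(67, 3), -1)) = Mul(72765, Rational(3, 67)) = Rational(218295, 67)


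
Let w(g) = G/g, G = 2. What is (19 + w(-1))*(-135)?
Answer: -2295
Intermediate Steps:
w(g) = 2/g
(19 + w(-1))*(-135) = (19 + 2/(-1))*(-135) = (19 + 2*(-1))*(-135) = (19 - 2)*(-135) = 17*(-135) = -2295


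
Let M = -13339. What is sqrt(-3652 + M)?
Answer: I*sqrt(16991) ≈ 130.35*I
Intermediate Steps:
sqrt(-3652 + M) = sqrt(-3652 - 13339) = sqrt(-16991) = I*sqrt(16991)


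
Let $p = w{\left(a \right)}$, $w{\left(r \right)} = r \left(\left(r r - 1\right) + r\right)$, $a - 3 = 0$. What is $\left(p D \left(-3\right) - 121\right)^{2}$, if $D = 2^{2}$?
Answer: $267289$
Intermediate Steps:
$a = 3$ ($a = 3 + 0 = 3$)
$D = 4$
$w{\left(r \right)} = r \left(-1 + r + r^{2}\right)$ ($w{\left(r \right)} = r \left(\left(r^{2} - 1\right) + r\right) = r \left(\left(-1 + r^{2}\right) + r\right) = r \left(-1 + r + r^{2}\right)$)
$p = 33$ ($p = 3 \left(-1 + 3 + 3^{2}\right) = 3 \left(-1 + 3 + 9\right) = 3 \cdot 11 = 33$)
$\left(p D \left(-3\right) - 121\right)^{2} = \left(33 \cdot 4 \left(-3\right) - 121\right)^{2} = \left(132 \left(-3\right) - 121\right)^{2} = \left(-396 - 121\right)^{2} = \left(-517\right)^{2} = 267289$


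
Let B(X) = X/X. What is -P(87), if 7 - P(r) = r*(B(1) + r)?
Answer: 7649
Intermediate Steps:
B(X) = 1
P(r) = 7 - r*(1 + r)
-P(87) = -(7 - 1*87 - 1*87**2) = -(7 - 87 - 1*7569) = -(7 - 87 - 7569) = -1*(-7649) = 7649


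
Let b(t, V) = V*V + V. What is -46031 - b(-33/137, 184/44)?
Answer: -5572373/121 ≈ -46053.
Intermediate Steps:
b(t, V) = V + V² (b(t, V) = V² + V = V + V²)
-46031 - b(-33/137, 184/44) = -46031 - 184/44*(1 + 184/44) = -46031 - 184*(1/44)*(1 + 184*(1/44)) = -46031 - 46*(1 + 46/11)/11 = -46031 - 46*57/(11*11) = -46031 - 1*2622/121 = -46031 - 2622/121 = -5572373/121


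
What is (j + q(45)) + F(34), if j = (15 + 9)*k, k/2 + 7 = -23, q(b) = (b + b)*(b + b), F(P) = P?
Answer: 6694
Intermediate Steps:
q(b) = 4*b**2 (q(b) = (2*b)*(2*b) = 4*b**2)
k = -60 (k = -14 + 2*(-23) = -14 - 46 = -60)
j = -1440 (j = (15 + 9)*(-60) = 24*(-60) = -1440)
(j + q(45)) + F(34) = (-1440 + 4*45**2) + 34 = (-1440 + 4*2025) + 34 = (-1440 + 8100) + 34 = 6660 + 34 = 6694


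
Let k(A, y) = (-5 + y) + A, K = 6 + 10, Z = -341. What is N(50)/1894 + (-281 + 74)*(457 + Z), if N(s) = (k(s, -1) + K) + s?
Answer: -22739309/947 ≈ -24012.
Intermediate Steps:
K = 16
k(A, y) = -5 + A + y
N(s) = 10 + 2*s (N(s) = ((-5 + s - 1) + 16) + s = ((-6 + s) + 16) + s = (10 + s) + s = 10 + 2*s)
N(50)/1894 + (-281 + 74)*(457 + Z) = (10 + 2*50)/1894 + (-281 + 74)*(457 - 341) = (10 + 100)*(1/1894) - 207*116 = 110*(1/1894) - 24012 = 55/947 - 24012 = -22739309/947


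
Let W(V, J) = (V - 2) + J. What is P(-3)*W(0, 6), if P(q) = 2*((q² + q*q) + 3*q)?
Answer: 72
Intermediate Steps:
W(V, J) = -2 + J + V (W(V, J) = (-2 + V) + J = -2 + J + V)
P(q) = 4*q² + 6*q (P(q) = 2*((q² + q²) + 3*q) = 2*(2*q² + 3*q) = 4*q² + 6*q)
P(-3)*W(0, 6) = (2*(-3)*(3 + 2*(-3)))*(-2 + 6 + 0) = (2*(-3)*(3 - 6))*4 = (2*(-3)*(-3))*4 = 18*4 = 72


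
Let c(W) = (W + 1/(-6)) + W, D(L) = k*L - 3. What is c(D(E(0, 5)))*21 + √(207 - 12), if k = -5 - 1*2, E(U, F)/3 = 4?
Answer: -7315/2 + √195 ≈ -3643.5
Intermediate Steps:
E(U, F) = 12 (E(U, F) = 3*4 = 12)
k = -7 (k = -5 - 2 = -7)
D(L) = -3 - 7*L (D(L) = -7*L - 3 = -3 - 7*L)
c(W) = -⅙ + 2*W (c(W) = (W - ⅙) + W = (-⅙ + W) + W = -⅙ + 2*W)
c(D(E(0, 5)))*21 + √(207 - 12) = (-⅙ + 2*(-3 - 7*12))*21 + √(207 - 12) = (-⅙ + 2*(-3 - 84))*21 + √195 = (-⅙ + 2*(-87))*21 + √195 = (-⅙ - 174)*21 + √195 = -1045/6*21 + √195 = -7315/2 + √195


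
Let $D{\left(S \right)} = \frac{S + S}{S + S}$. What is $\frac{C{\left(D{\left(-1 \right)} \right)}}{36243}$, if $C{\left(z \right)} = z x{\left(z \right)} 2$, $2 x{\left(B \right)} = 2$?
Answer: $\frac{2}{36243} \approx 5.5183 \cdot 10^{-5}$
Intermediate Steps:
$x{\left(B \right)} = 1$ ($x{\left(B \right)} = \frac{1}{2} \cdot 2 = 1$)
$D{\left(S \right)} = 1$ ($D{\left(S \right)} = \frac{2 S}{2 S} = 2 S \frac{1}{2 S} = 1$)
$C{\left(z \right)} = 2 z$ ($C{\left(z \right)} = z 1 \cdot 2 = z 2 = 2 z$)
$\frac{C{\left(D{\left(-1 \right)} \right)}}{36243} = \frac{2 \cdot 1}{36243} = 2 \cdot \frac{1}{36243} = \frac{2}{36243}$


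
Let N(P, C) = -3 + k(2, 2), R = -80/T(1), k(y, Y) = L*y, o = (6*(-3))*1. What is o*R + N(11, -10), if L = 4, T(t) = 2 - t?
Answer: 1445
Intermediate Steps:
o = -18 (o = -18*1 = -18)
k(y, Y) = 4*y
R = -80 (R = -80/(2 - 1*1) = -80/(2 - 1) = -80/1 = -80*1 = -80)
N(P, C) = 5 (N(P, C) = -3 + 4*2 = -3 + 8 = 5)
o*R + N(11, -10) = -18*(-80) + 5 = 1440 + 5 = 1445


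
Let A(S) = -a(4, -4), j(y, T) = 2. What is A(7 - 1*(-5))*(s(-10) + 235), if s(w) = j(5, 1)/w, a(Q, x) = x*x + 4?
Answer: -4696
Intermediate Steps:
a(Q, x) = 4 + x² (a(Q, x) = x² + 4 = 4 + x²)
A(S) = -20 (A(S) = -(4 + (-4)²) = -(4 + 16) = -1*20 = -20)
s(w) = 2/w
A(7 - 1*(-5))*(s(-10) + 235) = -20*(2/(-10) + 235) = -20*(2*(-⅒) + 235) = -20*(-⅕ + 235) = -20*1174/5 = -4696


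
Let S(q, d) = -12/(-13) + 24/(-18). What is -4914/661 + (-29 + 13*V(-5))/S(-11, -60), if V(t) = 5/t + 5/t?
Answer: 1339221/10576 ≈ 126.63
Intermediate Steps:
V(t) = 10/t
S(q, d) = -16/39 (S(q, d) = -12*(-1/13) + 24*(-1/18) = 12/13 - 4/3 = -16/39)
-4914/661 + (-29 + 13*V(-5))/S(-11, -60) = -4914/661 + (-29 + 13*(10/(-5)))/(-16/39) = -4914*1/661 + (-29 + 13*(10*(-1/5)))*(-39/16) = -4914/661 + (-29 + 13*(-2))*(-39/16) = -4914/661 + (-29 - 26)*(-39/16) = -4914/661 - 55*(-39/16) = -4914/661 + 2145/16 = 1339221/10576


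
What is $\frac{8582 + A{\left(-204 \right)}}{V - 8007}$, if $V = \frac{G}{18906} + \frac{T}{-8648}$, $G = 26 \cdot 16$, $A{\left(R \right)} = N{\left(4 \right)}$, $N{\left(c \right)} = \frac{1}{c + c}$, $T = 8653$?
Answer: $- \frac{1326247269}{1237520977} \approx -1.0717$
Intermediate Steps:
$N{\left(c \right)} = \frac{1}{2 c}$
$A{\left(R \right)} = \frac{1}{8}$ ($A{\left(R \right)} = \frac{1}{2 \cdot 4} = \frac{1}{2} \cdot \frac{1}{4} = \frac{1}{8}$)
$G = 416$
$V = - \frac{151225}{154536}$ ($V = \frac{416}{18906} + \frac{8653}{-8648} = 416 \cdot \frac{1}{18906} + 8653 \left(- \frac{1}{8648}\right) = \frac{208}{9453} - \frac{8653}{8648} = - \frac{151225}{154536} \approx -0.97857$)
$\frac{8582 + A{\left(-204 \right)}}{V - 8007} = \frac{8582 + \frac{1}{8}}{- \frac{151225}{154536} - 8007} = \frac{68657}{8 \left(- \frac{1237520977}{154536}\right)} = \frac{68657}{8} \left(- \frac{154536}{1237520977}\right) = - \frac{1326247269}{1237520977}$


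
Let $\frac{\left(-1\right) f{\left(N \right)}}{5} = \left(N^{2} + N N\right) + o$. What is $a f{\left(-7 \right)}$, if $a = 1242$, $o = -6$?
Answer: $-571320$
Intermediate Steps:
$f{\left(N \right)} = 30 - 10 N^{2}$ ($f{\left(N \right)} = - 5 \left(\left(N^{2} + N N\right) - 6\right) = - 5 \left(\left(N^{2} + N^{2}\right) - 6\right) = - 5 \left(2 N^{2} - 6\right) = - 5 \left(-6 + 2 N^{2}\right) = 30 - 10 N^{2}$)
$a f{\left(-7 \right)} = 1242 \left(30 - 10 \left(-7\right)^{2}\right) = 1242 \left(30 - 490\right) = 1242 \left(-460\right) = -571320$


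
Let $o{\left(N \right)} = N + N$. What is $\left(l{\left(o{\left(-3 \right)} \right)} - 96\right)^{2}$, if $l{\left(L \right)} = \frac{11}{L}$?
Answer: $\frac{344569}{36} \approx 9571.4$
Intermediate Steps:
$o{\left(N \right)} = 2 N$
$\left(l{\left(o{\left(-3 \right)} \right)} - 96\right)^{2} = \left(\frac{11}{2 \left(-3\right)} - 96\right)^{2} = \left(\frac{11}{-6} - 96\right)^{2} = \left(11 \left(- \frac{1}{6}\right) - 96\right)^{2} = \left(- \frac{11}{6} - 96\right)^{2} = \left(- \frac{587}{6}\right)^{2} = \frac{344569}{36}$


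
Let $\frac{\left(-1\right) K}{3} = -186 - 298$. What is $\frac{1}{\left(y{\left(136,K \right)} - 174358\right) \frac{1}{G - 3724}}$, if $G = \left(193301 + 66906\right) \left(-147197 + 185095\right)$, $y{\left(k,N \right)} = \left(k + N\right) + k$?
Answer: $- \frac{64034553}{1121} \approx -57123.0$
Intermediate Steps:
$K = 1452$ ($K = - 3 \left(-186 - 298\right) = \left(-3\right) \left(-484\right) = 1452$)
$y{\left(k,N \right)} = N + 2 k$ ($y{\left(k,N \right)} = \left(N + k\right) + k = N + 2 k$)
$G = 9861324886$ ($G = 260207 \cdot 37898 = 9861324886$)
$\frac{1}{\left(y{\left(136,K \right)} - 174358\right) \frac{1}{G - 3724}} = \frac{1}{\left(\left(1452 + 2 \cdot 136\right) - 174358\right) \frac{1}{9861324886 - 3724}} = \frac{1}{\left(\left(1452 + 272\right) - 174358\right) \frac{1}{9861321162}} = \frac{1}{\left(1724 - 174358\right) \frac{1}{9861321162}} = \frac{1}{\left(-172634\right) \frac{1}{9861321162}} = \frac{1}{- \frac{1121}{64034553}} = - \frac{64034553}{1121}$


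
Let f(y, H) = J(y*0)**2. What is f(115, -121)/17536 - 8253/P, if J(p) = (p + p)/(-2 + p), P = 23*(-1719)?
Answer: 917/4393 ≈ 0.20874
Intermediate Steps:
P = -39537
J(p) = 2*p/(-2 + p) (J(p) = (2*p)/(-2 + p) = 2*p/(-2 + p))
f(y, H) = 0 (f(y, H) = (2*(y*0)/(-2 + y*0))**2 = (2*0/(-2 + 0))**2 = (2*0/(-2))**2 = (2*0*(-1/2))**2 = 0**2 = 0)
f(115, -121)/17536 - 8253/P = 0/17536 - 8253/(-39537) = 0*(1/17536) - 8253*(-1/39537) = 0 + 917/4393 = 917/4393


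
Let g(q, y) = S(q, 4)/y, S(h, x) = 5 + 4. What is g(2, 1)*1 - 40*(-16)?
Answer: 649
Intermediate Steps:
S(h, x) = 9
g(q, y) = 9/y
g(2, 1)*1 - 40*(-16) = (9/1)*1 - 40*(-16) = (9*1)*1 + 640 = 9*1 + 640 = 9 + 640 = 649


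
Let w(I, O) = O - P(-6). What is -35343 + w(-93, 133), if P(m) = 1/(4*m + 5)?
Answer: -668989/19 ≈ -35210.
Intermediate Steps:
P(m) = 1/(5 + 4*m)
w(I, O) = 1/19 + O (w(I, O) = O - 1/(5 + 4*(-6)) = O - 1/(5 - 24) = O - 1/(-19) = O - 1*(-1/19) = O + 1/19 = 1/19 + O)
-35343 + w(-93, 133) = -35343 + (1/19 + 133) = -35343 + 2528/19 = -668989/19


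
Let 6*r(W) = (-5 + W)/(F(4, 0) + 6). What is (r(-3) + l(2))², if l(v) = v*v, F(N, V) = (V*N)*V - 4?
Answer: 100/9 ≈ 11.111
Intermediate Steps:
F(N, V) = -4 + N*V² (F(N, V) = (N*V)*V - 4 = N*V² - 4 = -4 + N*V²)
r(W) = -5/12 + W/12 (r(W) = ((-5 + W)/((-4 + 4*0²) + 6))/6 = ((-5 + W)/((-4 + 4*0) + 6))/6 = ((-5 + W)/((-4 + 0) + 6))/6 = ((-5 + W)/(-4 + 6))/6 = ((-5 + W)/2)/6 = ((-5 + W)*(½))/6 = (-5/2 + W/2)/6 = -5/12 + W/12)
l(v) = v²
(r(-3) + l(2))² = ((-5/12 + (1/12)*(-3)) + 2²)² = ((-5/12 - ¼) + 4)² = (-⅔ + 4)² = (10/3)² = 100/9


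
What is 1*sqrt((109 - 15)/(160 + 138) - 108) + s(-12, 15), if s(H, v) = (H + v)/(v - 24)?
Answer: -1/3 + I*sqrt(2390705)/149 ≈ -0.33333 + 10.377*I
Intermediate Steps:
s(H, v) = (H + v)/(-24 + v)
1*sqrt((109 - 15)/(160 + 138) - 108) + s(-12, 15) = 1*sqrt((109 - 15)/(160 + 138) - 108) + (-12 + 15)/(-24 + 15) = 1*sqrt(94/298 - 108) + 3/(-9) = 1*sqrt(94*(1/298) - 108) - 1/9*3 = 1*sqrt(47/149 - 108) - 1/3 = 1*sqrt(-16045/149) - 1/3 = 1*(I*sqrt(2390705)/149) - 1/3 = I*sqrt(2390705)/149 - 1/3 = -1/3 + I*sqrt(2390705)/149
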